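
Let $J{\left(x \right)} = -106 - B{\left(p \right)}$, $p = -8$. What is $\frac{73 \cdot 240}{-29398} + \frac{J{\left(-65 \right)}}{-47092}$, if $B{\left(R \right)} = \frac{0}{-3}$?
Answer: $- \frac{205483913}{346102654} \approx -0.59371$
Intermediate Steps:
$B{\left(R \right)} = 0$ ($B{\left(R \right)} = 0 \left(- \frac{1}{3}\right) = 0$)
$J{\left(x \right)} = -106$ ($J{\left(x \right)} = -106 - 0 = -106 + 0 = -106$)
$\frac{73 \cdot 240}{-29398} + \frac{J{\left(-65 \right)}}{-47092} = \frac{73 \cdot 240}{-29398} - \frac{106}{-47092} = 17520 \left(- \frac{1}{29398}\right) - - \frac{53}{23546} = - \frac{8760}{14699} + \frac{53}{23546} = - \frac{205483913}{346102654}$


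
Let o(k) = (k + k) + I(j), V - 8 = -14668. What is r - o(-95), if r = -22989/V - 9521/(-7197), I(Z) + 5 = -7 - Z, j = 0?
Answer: 21617649733/105508020 ≈ 204.89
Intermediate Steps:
I(Z) = -12 - Z (I(Z) = -5 + (-7 - Z) = -12 - Z)
V = -14660 (V = 8 - 14668 = -14660)
r = 305029693/105508020 (r = -22989/(-14660) - 9521/(-7197) = -22989*(-1/14660) - 9521*(-1/7197) = 22989/14660 + 9521/7197 = 305029693/105508020 ≈ 2.8911)
o(k) = -12 + 2*k (o(k) = (k + k) + (-12 - 1*0) = 2*k + (-12 + 0) = 2*k - 12 = -12 + 2*k)
r - o(-95) = 305029693/105508020 - (-12 + 2*(-95)) = 305029693/105508020 - (-12 - 190) = 305029693/105508020 - 1*(-202) = 305029693/105508020 + 202 = 21617649733/105508020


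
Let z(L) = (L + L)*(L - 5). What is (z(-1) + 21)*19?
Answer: 627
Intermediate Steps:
z(L) = 2*L*(-5 + L) (z(L) = (2*L)*(-5 + L) = 2*L*(-5 + L))
(z(-1) + 21)*19 = (2*(-1)*(-5 - 1) + 21)*19 = (2*(-1)*(-6) + 21)*19 = (12 + 21)*19 = 33*19 = 627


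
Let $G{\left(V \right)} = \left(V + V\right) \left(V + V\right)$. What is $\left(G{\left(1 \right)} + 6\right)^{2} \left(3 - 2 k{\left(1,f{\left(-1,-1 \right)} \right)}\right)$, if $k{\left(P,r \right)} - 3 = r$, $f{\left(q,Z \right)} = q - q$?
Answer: $-300$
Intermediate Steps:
$f{\left(q,Z \right)} = 0$
$G{\left(V \right)} = 4 V^{2}$ ($G{\left(V \right)} = 2 V 2 V = 4 V^{2}$)
$k{\left(P,r \right)} = 3 + r$
$\left(G{\left(1 \right)} + 6\right)^{2} \left(3 - 2 k{\left(1,f{\left(-1,-1 \right)} \right)}\right) = \left(4 \cdot 1^{2} + 6\right)^{2} \left(3 - 2 \left(3 + 0\right)\right) = \left(4 \cdot 1 + 6\right)^{2} \left(3 - 6\right) = \left(4 + 6\right)^{2} \left(3 - 6\right) = 10^{2} \left(-3\right) = 100 \left(-3\right) = -300$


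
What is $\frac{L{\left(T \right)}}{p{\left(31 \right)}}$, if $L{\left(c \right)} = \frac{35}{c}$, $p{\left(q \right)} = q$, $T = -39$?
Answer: $- \frac{35}{1209} \approx -0.02895$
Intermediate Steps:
$\frac{L{\left(T \right)}}{p{\left(31 \right)}} = \frac{35 \frac{1}{-39}}{31} = 35 \left(- \frac{1}{39}\right) \frac{1}{31} = \left(- \frac{35}{39}\right) \frac{1}{31} = - \frac{35}{1209}$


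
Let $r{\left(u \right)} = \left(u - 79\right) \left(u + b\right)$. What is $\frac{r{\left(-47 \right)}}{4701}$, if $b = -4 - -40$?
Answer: $\frac{462}{1567} \approx 0.29483$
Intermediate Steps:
$b = 36$ ($b = -4 + 40 = 36$)
$r{\left(u \right)} = \left(-79 + u\right) \left(36 + u\right)$ ($r{\left(u \right)} = \left(u - 79\right) \left(u + 36\right) = \left(-79 + u\right) \left(36 + u\right)$)
$\frac{r{\left(-47 \right)}}{4701} = \frac{-2844 + \left(-47\right)^{2} - -2021}{4701} = \left(-2844 + 2209 + 2021\right) \frac{1}{4701} = 1386 \cdot \frac{1}{4701} = \frac{462}{1567}$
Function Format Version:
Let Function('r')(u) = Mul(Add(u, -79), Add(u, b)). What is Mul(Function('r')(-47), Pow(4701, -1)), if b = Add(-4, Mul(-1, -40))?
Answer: Rational(462, 1567) ≈ 0.29483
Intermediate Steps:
b = 36 (b = Add(-4, 40) = 36)
Function('r')(u) = Mul(Add(-79, u), Add(36, u)) (Function('r')(u) = Mul(Add(u, -79), Add(u, 36)) = Mul(Add(-79, u), Add(36, u)))
Mul(Function('r')(-47), Pow(4701, -1)) = Mul(Add(-2844, Pow(-47, 2), Mul(-43, -47)), Pow(4701, -1)) = Mul(Add(-2844, 2209, 2021), Rational(1, 4701)) = Mul(1386, Rational(1, 4701)) = Rational(462, 1567)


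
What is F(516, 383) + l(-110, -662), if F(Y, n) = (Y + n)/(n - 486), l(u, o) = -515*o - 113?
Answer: 35103252/103 ≈ 3.4081e+5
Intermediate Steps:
l(u, o) = -113 - 515*o
F(Y, n) = (Y + n)/(-486 + n)
F(516, 383) + l(-110, -662) = (516 + 383)/(-486 + 383) + (-113 - 515*(-662)) = 899/(-103) + (-113 + 340930) = -1/103*899 + 340817 = -899/103 + 340817 = 35103252/103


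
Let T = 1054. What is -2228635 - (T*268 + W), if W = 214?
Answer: -2511321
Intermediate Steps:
-2228635 - (T*268 + W) = -2228635 - (1054*268 + 214) = -2228635 - (282472 + 214) = -2228635 - 1*282686 = -2228635 - 282686 = -2511321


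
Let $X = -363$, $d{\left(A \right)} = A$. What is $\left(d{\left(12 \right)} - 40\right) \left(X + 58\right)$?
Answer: $8540$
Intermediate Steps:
$\left(d{\left(12 \right)} - 40\right) \left(X + 58\right) = \left(12 - 40\right) \left(-363 + 58\right) = \left(-28\right) \left(-305\right) = 8540$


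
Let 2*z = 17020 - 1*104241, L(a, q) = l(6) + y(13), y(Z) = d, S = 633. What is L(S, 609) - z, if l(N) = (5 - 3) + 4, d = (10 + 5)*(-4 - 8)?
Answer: 86873/2 ≈ 43437.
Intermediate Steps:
d = -180 (d = 15*(-12) = -180)
l(N) = 6 (l(N) = 2 + 4 = 6)
y(Z) = -180
L(a, q) = -174 (L(a, q) = 6 - 180 = -174)
z = -87221/2 (z = (17020 - 1*104241)/2 = (17020 - 104241)/2 = (1/2)*(-87221) = -87221/2 ≈ -43611.)
L(S, 609) - z = -174 - 1*(-87221/2) = -174 + 87221/2 = 86873/2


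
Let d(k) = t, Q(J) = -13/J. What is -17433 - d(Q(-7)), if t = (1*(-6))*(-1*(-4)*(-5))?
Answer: -17553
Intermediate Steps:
t = 120 (t = -24*(-5) = -6*(-20) = 120)
d(k) = 120
-17433 - d(Q(-7)) = -17433 - 1*120 = -17433 - 120 = -17553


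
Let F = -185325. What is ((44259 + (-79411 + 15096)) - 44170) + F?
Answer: -249551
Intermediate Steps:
((44259 + (-79411 + 15096)) - 44170) + F = ((44259 + (-79411 + 15096)) - 44170) - 185325 = ((44259 - 64315) - 44170) - 185325 = (-20056 - 44170) - 185325 = -64226 - 185325 = -249551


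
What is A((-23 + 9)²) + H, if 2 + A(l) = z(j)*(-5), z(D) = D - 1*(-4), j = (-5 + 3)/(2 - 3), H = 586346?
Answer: 586314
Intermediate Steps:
j = 2 (j = -2/(-1) = -2*(-1) = 2)
z(D) = 4 + D (z(D) = D + 4 = 4 + D)
A(l) = -32 (A(l) = -2 + (4 + 2)*(-5) = -2 + 6*(-5) = -2 - 30 = -32)
A((-23 + 9)²) + H = -32 + 586346 = 586314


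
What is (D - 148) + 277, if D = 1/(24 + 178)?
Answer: 26059/202 ≈ 129.00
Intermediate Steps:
D = 1/202 ≈ 0.0049505
(D - 148) + 277 = (1/202 - 148) + 277 = -29895/202 + 277 = 26059/202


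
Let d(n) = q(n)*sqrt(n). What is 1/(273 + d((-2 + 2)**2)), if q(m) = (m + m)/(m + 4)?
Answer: 1/273 ≈ 0.0036630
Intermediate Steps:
q(m) = 2*m/(4 + m) (q(m) = (2*m)/(4 + m) = 2*m/(4 + m))
d(n) = 2*n**(3/2)/(4 + n) (d(n) = (2*n/(4 + n))*sqrt(n) = 2*n**(3/2)/(4 + n))
1/(273 + d((-2 + 2)**2)) = 1/(273 + 2*((-2 + 2)**2)**(3/2)/(4 + (-2 + 2)**2)) = 1/(273 + 2*(0**2)**(3/2)/(4 + 0**2)) = 1/(273 + 2*0**(3/2)/(4 + 0)) = 1/(273 + 2*0/4) = 1/(273 + 2*0*(1/4)) = 1/(273 + 0) = 1/273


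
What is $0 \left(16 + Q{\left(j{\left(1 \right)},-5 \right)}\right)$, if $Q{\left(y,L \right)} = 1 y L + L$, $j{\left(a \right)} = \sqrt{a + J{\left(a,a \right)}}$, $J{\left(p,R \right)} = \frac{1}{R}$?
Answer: $0$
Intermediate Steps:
$j{\left(a \right)} = \sqrt{a + \frac{1}{a}}$
$Q{\left(y,L \right)} = L + L y$ ($Q{\left(y,L \right)} = y L + L = L y + L = L + L y$)
$0 \left(16 + Q{\left(j{\left(1 \right)},-5 \right)}\right) = 0 \left(16 - 5 \left(1 + \sqrt{1 + 1^{-1}}\right)\right) = 0 \left(16 - 5 \left(1 + \sqrt{1 + 1}\right)\right) = 0 \left(16 - 5 \left(1 + \sqrt{2}\right)\right) = 0 \left(16 - \left(5 + 5 \sqrt{2}\right)\right) = 0 \left(11 - 5 \sqrt{2}\right) = 0$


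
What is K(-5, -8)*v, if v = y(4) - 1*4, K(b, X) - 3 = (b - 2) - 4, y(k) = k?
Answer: 0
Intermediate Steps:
K(b, X) = -3 + b (K(b, X) = 3 + ((b - 2) - 4) = 3 + ((-2 + b) - 4) = 3 + (-6 + b) = -3 + b)
v = 0 (v = 4 - 1*4 = 4 - 4 = 0)
K(-5, -8)*v = (-3 - 5)*0 = -8*0 = 0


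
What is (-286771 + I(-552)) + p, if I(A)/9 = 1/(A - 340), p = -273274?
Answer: -499560149/892 ≈ -5.6005e+5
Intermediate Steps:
I(A) = 9/(-340 + A) (I(A) = 9/(A - 340) = 9/(-340 + A))
(-286771 + I(-552)) + p = (-286771 + 9/(-340 - 552)) - 273274 = (-286771 + 9/(-892)) - 273274 = (-286771 + 9*(-1/892)) - 273274 = (-286771 - 9/892) - 273274 = -255799741/892 - 273274 = -499560149/892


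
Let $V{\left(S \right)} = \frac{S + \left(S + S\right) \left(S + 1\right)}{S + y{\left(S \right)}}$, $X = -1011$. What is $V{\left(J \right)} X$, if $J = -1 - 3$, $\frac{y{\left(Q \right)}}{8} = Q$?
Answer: $\frac{1685}{3} \approx 561.67$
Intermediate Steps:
$y{\left(Q \right)} = 8 Q$
$J = -4$
$V{\left(S \right)} = \frac{S + 2 S \left(1 + S\right)}{9 S}$ ($V{\left(S \right)} = \frac{S + \left(S + S\right) \left(S + 1\right)}{S + 8 S} = \frac{S + 2 S \left(1 + S\right)}{9 S}$)
$V{\left(J \right)} X = \left(\frac{1}{3} + \frac{2}{9} \left(-4\right)\right) \left(-1011\right) = \left(\frac{1}{3} - \frac{8}{9}\right) \left(-1011\right) = \left(- \frac{5}{9}\right) \left(-1011\right) = \frac{1685}{3}$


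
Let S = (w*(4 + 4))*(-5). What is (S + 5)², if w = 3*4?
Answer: 225625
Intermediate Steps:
w = 12
S = -480 (S = (12*(4 + 4))*(-5) = (12*8)*(-1*5) = 96*(-5) = -480)
(S + 5)² = (-480 + 5)² = (-475)² = 225625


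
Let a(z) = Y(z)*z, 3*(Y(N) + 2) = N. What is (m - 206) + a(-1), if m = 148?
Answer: -167/3 ≈ -55.667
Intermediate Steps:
Y(N) = -2 + N/3
a(z) = z*(-2 + z/3) (a(z) = (-2 + z/3)*z = z*(-2 + z/3))
(m - 206) + a(-1) = (148 - 206) + (⅓)*(-1)*(-6 - 1) = -58 + (⅓)*(-1)*(-7) = -58 + 7/3 = -167/3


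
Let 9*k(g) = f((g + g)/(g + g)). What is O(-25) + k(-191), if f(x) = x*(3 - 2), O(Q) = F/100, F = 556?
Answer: 1276/225 ≈ 5.6711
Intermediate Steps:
O(Q) = 139/25 (O(Q) = 556/100 = 556*(1/100) = 139/25)
f(x) = x (f(x) = x*1 = x)
k(g) = ⅑ (k(g) = ((g + g)/(g + g))/9 = ((2*g)/((2*g)))/9 = ((2*g)*(1/(2*g)))/9 = (⅑)*1 = ⅑)
O(-25) + k(-191) = 139/25 + ⅑ = 1276/225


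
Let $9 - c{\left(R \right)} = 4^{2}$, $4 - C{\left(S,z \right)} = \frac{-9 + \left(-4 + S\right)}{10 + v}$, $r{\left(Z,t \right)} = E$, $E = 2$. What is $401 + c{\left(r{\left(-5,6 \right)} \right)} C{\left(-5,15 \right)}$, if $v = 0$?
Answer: $\frac{1802}{5} \approx 360.4$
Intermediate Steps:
$r{\left(Z,t \right)} = 2$
$C{\left(S,z \right)} = \frac{53}{10} - \frac{S}{10}$ ($C{\left(S,z \right)} = 4 - \frac{-9 + \left(-4 + S\right)}{10 + 0} = 4 - \frac{-13 + S}{10} = 4 - \left(-13 + S\right) \frac{1}{10} = 4 - \left(- \frac{13}{10} + \frac{S}{10}\right) = \frac{53}{10} - \frac{S}{10}$)
$c{\left(R \right)} = -7$ ($c{\left(R \right)} = 9 - 4^{2} = 9 - 16 = -7$)
$401 + c{\left(r{\left(-5,6 \right)} \right)} C{\left(-5,15 \right)} = 401 - 7 \left(\frac{53}{10} - - \frac{1}{2}\right) = 401 - 7 \left(\frac{53}{10} + \frac{1}{2}\right) = 401 - \frac{203}{5} = \frac{1802}{5}$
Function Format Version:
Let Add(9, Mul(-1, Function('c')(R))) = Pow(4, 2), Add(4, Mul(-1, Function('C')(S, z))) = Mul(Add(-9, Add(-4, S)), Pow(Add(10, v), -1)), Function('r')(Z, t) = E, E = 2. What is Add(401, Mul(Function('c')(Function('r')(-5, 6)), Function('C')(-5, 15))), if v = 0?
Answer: Rational(1802, 5) ≈ 360.40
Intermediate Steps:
Function('r')(Z, t) = 2
Function('C')(S, z) = Add(Rational(53, 10), Mul(Rational(-1, 10), S)) (Function('C')(S, z) = Add(4, Mul(-1, Mul(Add(-9, Add(-4, S)), Pow(Add(10, 0), -1)))) = Add(4, Mul(-1, Mul(Add(-13, S), Pow(10, -1)))) = Add(4, Mul(-1, Mul(Add(-13, S), Rational(1, 10)))) = Add(4, Mul(-1, Add(Rational(-13, 10), Mul(Rational(1, 10), S)))) = Add(4, Add(Rational(13, 10), Mul(Rational(-1, 10), S))) = Add(Rational(53, 10), Mul(Rational(-1, 10), S)))
Function('c')(R) = -7 (Function('c')(R) = Add(9, Mul(-1, Pow(4, 2))) = Add(9, Mul(-1, 16)) = Add(9, -16) = -7)
Add(401, Mul(Function('c')(Function('r')(-5, 6)), Function('C')(-5, 15))) = Add(401, Mul(-7, Add(Rational(53, 10), Mul(Rational(-1, 10), -5)))) = Add(401, Mul(-7, Add(Rational(53, 10), Rational(1, 2)))) = Add(401, Mul(-7, Rational(29, 5))) = Add(401, Rational(-203, 5)) = Rational(1802, 5)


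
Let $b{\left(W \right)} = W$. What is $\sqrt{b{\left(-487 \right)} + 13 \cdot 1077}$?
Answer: $\sqrt{13514} \approx 116.25$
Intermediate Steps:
$\sqrt{b{\left(-487 \right)} + 13 \cdot 1077} = \sqrt{-487 + 13 \cdot 1077} = \sqrt{-487 + 14001} = \sqrt{13514}$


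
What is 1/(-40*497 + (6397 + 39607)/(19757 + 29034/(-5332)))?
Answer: -52657645/1046711335936 ≈ -5.0308e-5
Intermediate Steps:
1/(-40*497 + (6397 + 39607)/(19757 + 29034/(-5332))) = 1/(-19880 + 46004/(19757 + 29034*(-1/5332))) = 1/(-19880 + 46004/(19757 - 14517/2666)) = 1/(-19880 + 46004/(52657645/2666)) = 1/(-19880 + 46004*(2666/52657645)) = 1/(-19880 + 122646664/52657645) = 1/(-1046711335936/52657645) = -52657645/1046711335936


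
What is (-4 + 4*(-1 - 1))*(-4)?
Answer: 48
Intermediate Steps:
(-4 + 4*(-1 - 1))*(-4) = (-4 + 4*(-2))*(-4) = (-4 - 8)*(-4) = -12*(-4) = 48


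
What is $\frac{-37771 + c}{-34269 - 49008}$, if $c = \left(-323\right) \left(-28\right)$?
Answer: $\frac{28727}{83277} \approx 0.34496$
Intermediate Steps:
$c = 9044$
$\frac{-37771 + c}{-34269 - 49008} = \frac{-37771 + 9044}{-34269 - 49008} = - \frac{28727}{-83277} = \left(-28727\right) \left(- \frac{1}{83277}\right) = \frac{28727}{83277}$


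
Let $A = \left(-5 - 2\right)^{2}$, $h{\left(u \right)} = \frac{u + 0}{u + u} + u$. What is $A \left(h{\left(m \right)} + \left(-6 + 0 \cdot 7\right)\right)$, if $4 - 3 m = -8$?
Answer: $- \frac{147}{2} \approx -73.5$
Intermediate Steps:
$m = 4$ ($m = \frac{4}{3} - - \frac{8}{3} = \frac{4}{3} + \frac{8}{3} = 4$)
$h{\left(u \right)} = \frac{1}{2} + u$ ($h{\left(u \right)} = \frac{u}{2 u} + u = u \frac{1}{2 u} + u = \frac{1}{2} + u$)
$A = 49$ ($A = \left(-7\right)^{2} = 49$)
$A \left(h{\left(m \right)} + \left(-6 + 0 \cdot 7\right)\right) = 49 \left(\left(\frac{1}{2} + 4\right) + \left(-6 + 0 \cdot 7\right)\right) = 49 \left(\frac{9}{2} + \left(-6 + 0\right)\right) = 49 \left(\frac{9}{2} - 6\right) = 49 \left(- \frac{3}{2}\right) = - \frac{147}{2}$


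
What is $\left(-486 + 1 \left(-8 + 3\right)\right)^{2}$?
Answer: $241081$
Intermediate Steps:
$\left(-486 + 1 \left(-8 + 3\right)\right)^{2} = \left(-486 + 1 \left(-5\right)\right)^{2} = \left(-486 - 5\right)^{2} = \left(-491\right)^{2} = 241081$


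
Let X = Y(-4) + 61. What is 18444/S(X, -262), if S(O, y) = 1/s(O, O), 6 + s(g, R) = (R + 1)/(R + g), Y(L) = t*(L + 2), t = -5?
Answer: -7193160/71 ≈ -1.0131e+5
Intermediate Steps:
Y(L) = -10 - 5*L (Y(L) = -5*(L + 2) = -5*(2 + L) = -10 - 5*L)
s(g, R) = -6 + (1 + R)/(R + g) (s(g, R) = -6 + (R + 1)/(R + g) = -6 + (1 + R)/(R + g))
X = 71 (X = (-10 - 5*(-4)) + 61 = (-10 + 20) + 61 = 10 + 61 = 71)
S(O, y) = 2*O/(1 - 11*O) (S(O, y) = 1/((1 - 6*O - 5*O)/(O + O)) = 1/((1 - 11*O)/((2*O))) = 1/((1/(2*O))*(1 - 11*O)) = 1/((1 - 11*O)/(2*O)) = 2*O/(1 - 11*O))
18444/S(X, -262) = 18444/((-2*71/(-1 + 11*71))) = 18444/((-2*71/(-1 + 781))) = 18444/((-2*71/780)) = 18444/((-2*71*1/780)) = 18444/(-71/390) = 18444*(-390/71) = -7193160/71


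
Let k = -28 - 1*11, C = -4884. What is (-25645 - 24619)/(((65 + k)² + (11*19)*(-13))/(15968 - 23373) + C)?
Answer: 372204920/36163979 ≈ 10.292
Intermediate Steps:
k = -39 (k = -28 - 11 = -39)
(-25645 - 24619)/(((65 + k)² + (11*19)*(-13))/(15968 - 23373) + C) = (-25645 - 24619)/(((65 - 39)² + (11*19)*(-13))/(15968 - 23373) - 4884) = -50264/((26² + 209*(-13))/(-7405) - 4884) = -50264/((676 - 2717)*(-1/7405) - 4884) = -50264/(-2041*(-1/7405) - 4884) = -50264/(2041/7405 - 4884) = -50264/(-36163979/7405) = -50264*(-7405/36163979) = 372204920/36163979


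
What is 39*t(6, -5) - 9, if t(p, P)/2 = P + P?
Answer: -789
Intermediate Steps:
t(p, P) = 4*P (t(p, P) = 2*(P + P) = 2*(2*P) = 4*P)
39*t(6, -5) - 9 = 39*(4*(-5)) - 9 = 39*(-20) - 9 = -780 - 9 = -789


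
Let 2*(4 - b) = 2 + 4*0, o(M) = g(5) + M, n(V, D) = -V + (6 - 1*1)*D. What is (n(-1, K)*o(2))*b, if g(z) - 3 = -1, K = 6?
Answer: 372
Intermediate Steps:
g(z) = 2 (g(z) = 3 - 1 = 2)
n(V, D) = -V + 5*D (n(V, D) = -V + (6 - 1)*D = -V + 5*D)
o(M) = 2 + M
b = 3 (b = 4 - (2 + 4*0)/2 = 4 - (2 + 0)/2 = 4 - ½*2 = 4 - 1 = 3)
(n(-1, K)*o(2))*b = ((-1*(-1) + 5*6)*(2 + 2))*3 = ((1 + 30)*4)*3 = (31*4)*3 = 124*3 = 372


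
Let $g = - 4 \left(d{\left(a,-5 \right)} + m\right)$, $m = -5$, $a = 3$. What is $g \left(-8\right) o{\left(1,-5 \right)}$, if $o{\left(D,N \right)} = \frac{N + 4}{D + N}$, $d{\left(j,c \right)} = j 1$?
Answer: $-16$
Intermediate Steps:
$d{\left(j,c \right)} = j$
$g = 8$ ($g = - 4 \left(3 - 5\right) = \left(-4\right) \left(-2\right) = 8$)
$o{\left(D,N \right)} = \frac{4 + N}{D + N}$
$g \left(-8\right) o{\left(1,-5 \right)} = 8 \left(-8\right) \frac{4 - 5}{1 - 5} = - 64 \frac{1}{-4} \left(-1\right) = - 64 \left(\left(- \frac{1}{4}\right) \left(-1\right)\right) = \left(-64\right) \frac{1}{4} = -16$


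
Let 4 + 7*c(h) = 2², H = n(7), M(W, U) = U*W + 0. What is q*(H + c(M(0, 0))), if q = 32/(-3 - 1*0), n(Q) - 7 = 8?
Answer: -160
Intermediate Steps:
n(Q) = 15 (n(Q) = 7 + 8 = 15)
M(W, U) = U*W
H = 15
q = -32/3 (q = 32/(-3 + 0) = 32/(-3) = 32*(-⅓) = -32/3 ≈ -10.667)
c(h) = 0 (c(h) = -4/7 + (⅐)*2² = -4/7 + (⅐)*4 = -4/7 + 4/7 = 0)
q*(H + c(M(0, 0))) = -32*(15 + 0)/3 = -32/3*15 = -160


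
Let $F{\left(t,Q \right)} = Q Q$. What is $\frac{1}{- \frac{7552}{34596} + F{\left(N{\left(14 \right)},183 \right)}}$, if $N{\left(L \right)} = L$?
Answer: $\frac{8649}{289644473} \approx 2.9861 \cdot 10^{-5}$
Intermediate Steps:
$F{\left(t,Q \right)} = Q^{2}$
$\frac{1}{- \frac{7552}{34596} + F{\left(N{\left(14 \right)},183 \right)}} = \frac{1}{- \frac{7552}{34596} + 183^{2}} = \frac{1}{\left(-7552\right) \frac{1}{34596} + 33489} = \frac{1}{- \frac{1888}{8649} + 33489} = \frac{1}{\frac{289644473}{8649}} = \frac{8649}{289644473}$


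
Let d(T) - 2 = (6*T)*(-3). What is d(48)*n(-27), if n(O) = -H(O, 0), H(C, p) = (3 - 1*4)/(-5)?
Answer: 862/5 ≈ 172.40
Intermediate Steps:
d(T) = 2 - 18*T (d(T) = 2 + (6*T)*(-3) = 2 - 18*T)
H(C, p) = ⅕ (H(C, p) = (3 - 4)*(-⅕) = -1*(-⅕) = ⅕)
n(O) = -⅕ (n(O) = -1*⅕ = -⅕)
d(48)*n(-27) = (2 - 18*48)*(-⅕) = (2 - 864)*(-⅕) = -862*(-⅕) = 862/5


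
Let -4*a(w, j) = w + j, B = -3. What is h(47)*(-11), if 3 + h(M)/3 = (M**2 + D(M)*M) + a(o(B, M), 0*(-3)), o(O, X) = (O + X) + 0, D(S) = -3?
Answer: -67782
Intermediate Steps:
o(O, X) = O + X
a(w, j) = -j/4 - w/4 (a(w, j) = -(w + j)/4 = -(j + w)/4 = -j/4 - w/4)
h(M) = -27/4 + 3*M**2 - 39*M/4 (h(M) = -9 + 3*((M**2 - 3*M) + (-0*(-3) - (-3 + M)/4)) = -9 + 3*((M**2 - 3*M) + (-1/4*0 + (3/4 - M/4))) = -9 + 3*((M**2 - 3*M) + (0 + (3/4 - M/4))) = -9 + 3*((M**2 - 3*M) + (3/4 - M/4)) = -9 + 3*(3/4 + M**2 - 13*M/4) = -9 + (9/4 + 3*M**2 - 39*M/4) = -27/4 + 3*M**2 - 39*M/4)
h(47)*(-11) = (-27/4 + 3*47**2 - 39/4*47)*(-11) = (-27/4 + 3*2209 - 1833/4)*(-11) = (-27/4 + 6627 - 1833/4)*(-11) = 6162*(-11) = -67782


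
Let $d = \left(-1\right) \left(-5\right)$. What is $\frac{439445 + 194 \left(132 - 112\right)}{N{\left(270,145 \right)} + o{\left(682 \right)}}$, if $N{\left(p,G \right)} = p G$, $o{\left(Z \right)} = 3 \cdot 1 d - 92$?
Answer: $\frac{443325}{39073} \approx 11.346$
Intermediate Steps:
$d = 5$
$o{\left(Z \right)} = -77$ ($o{\left(Z \right)} = 3 \cdot 1 \cdot 5 - 92 = 3 \cdot 5 - 92 = 15 - 92 = -77$)
$N{\left(p,G \right)} = G p$
$\frac{439445 + 194 \left(132 - 112\right)}{N{\left(270,145 \right)} + o{\left(682 \right)}} = \frac{439445 + 194 \left(132 - 112\right)}{145 \cdot 270 - 77} = \frac{439445 + 194 \cdot 20}{39150 - 77} = \frac{439445 + 3880}{39073} = 443325 \cdot \frac{1}{39073} = \frac{443325}{39073}$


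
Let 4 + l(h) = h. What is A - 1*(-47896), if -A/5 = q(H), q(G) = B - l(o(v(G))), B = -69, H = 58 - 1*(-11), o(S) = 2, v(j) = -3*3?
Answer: 48231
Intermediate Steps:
v(j) = -9
H = 69 (H = 58 + 11 = 69)
l(h) = -4 + h
q(G) = -67 (q(G) = -69 - (-4 + 2) = -69 - 1*(-2) = -69 + 2 = -67)
A = 335 (A = -5*(-67) = 335)
A - 1*(-47896) = 335 - 1*(-47896) = 335 + 47896 = 48231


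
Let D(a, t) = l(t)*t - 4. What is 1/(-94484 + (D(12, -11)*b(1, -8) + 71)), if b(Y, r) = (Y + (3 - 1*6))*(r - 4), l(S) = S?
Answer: -1/91605 ≈ -1.0916e-5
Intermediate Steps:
b(Y, r) = (-4 + r)*(-3 + Y) (b(Y, r) = (Y + (3 - 6))*(-4 + r) = (Y - 3)*(-4 + r) = (-3 + Y)*(-4 + r) = (-4 + r)*(-3 + Y))
D(a, t) = -4 + t² (D(a, t) = t*t - 4 = t² - 4 = -4 + t²)
1/(-94484 + (D(12, -11)*b(1, -8) + 71)) = 1/(-94484 + ((-4 + (-11)²)*(12 - 4*1 - 3*(-8) + 1*(-8)) + 71)) = 1/(-94484 + ((-4 + 121)*(12 - 4 + 24 - 8) + 71)) = 1/(-94484 + (117*24 + 71)) = 1/(-94484 + (2808 + 71)) = 1/(-94484 + 2879) = 1/(-91605) = -1/91605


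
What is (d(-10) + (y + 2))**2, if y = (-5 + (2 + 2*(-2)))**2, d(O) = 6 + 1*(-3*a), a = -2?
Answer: 3969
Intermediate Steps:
d(O) = 12 (d(O) = 6 + 1*(-3*(-2)) = 6 + 1*6 = 6 + 6 = 12)
y = 49 (y = (-5 + (2 - 4))**2 = (-5 - 2)**2 = (-7)**2 = 49)
(d(-10) + (y + 2))**2 = (12 + (49 + 2))**2 = (12 + 51)**2 = 63**2 = 3969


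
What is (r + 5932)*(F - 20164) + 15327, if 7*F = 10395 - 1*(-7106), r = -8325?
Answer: 295994560/7 ≈ 4.2285e+7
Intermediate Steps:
F = 17501/7 (F = (10395 - 1*(-7106))/7 = (10395 + 7106)/7 = (⅐)*17501 = 17501/7 ≈ 2500.1)
(r + 5932)*(F - 20164) + 15327 = (-8325 + 5932)*(17501/7 - 20164) + 15327 = -2393*(-123647/7) + 15327 = 295887271/7 + 15327 = 295994560/7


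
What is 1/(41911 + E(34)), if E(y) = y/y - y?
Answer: 1/41878 ≈ 2.3879e-5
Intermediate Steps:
E(y) = 1 - y
1/(41911 + E(34)) = 1/(41911 + (1 - 1*34)) = 1/(41911 + (1 - 34)) = 1/(41911 - 33) = 1/41878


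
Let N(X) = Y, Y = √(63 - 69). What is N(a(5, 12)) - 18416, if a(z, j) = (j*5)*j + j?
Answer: -18416 + I*√6 ≈ -18416.0 + 2.4495*I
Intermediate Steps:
a(z, j) = j + 5*j² (a(z, j) = (5*j)*j + j = 5*j² + j = j + 5*j²)
Y = I*√6 (Y = √(-6) = I*√6 ≈ 2.4495*I)
N(X) = I*√6
N(a(5, 12)) - 18416 = I*√6 - 18416 = -18416 + I*√6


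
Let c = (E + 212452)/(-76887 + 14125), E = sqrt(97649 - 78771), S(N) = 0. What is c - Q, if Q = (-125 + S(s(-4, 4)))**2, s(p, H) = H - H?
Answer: -490434351/31381 - sqrt(18878)/62762 ≈ -15628.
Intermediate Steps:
s(p, H) = 0
E = sqrt(18878) ≈ 137.40
Q = 15625 (Q = (-125 + 0)**2 = (-125)**2 = 15625)
c = -106226/31381 - sqrt(18878)/62762 (c = (sqrt(18878) + 212452)/(-76887 + 14125) = (212452 + sqrt(18878))/(-62762) = (212452 + sqrt(18878))*(-1/62762) = -106226/31381 - sqrt(18878)/62762 ≈ -3.3872)
c - Q = (-106226/31381 - sqrt(18878)/62762) - 1*15625 = (-106226/31381 - sqrt(18878)/62762) - 15625 = -490434351/31381 - sqrt(18878)/62762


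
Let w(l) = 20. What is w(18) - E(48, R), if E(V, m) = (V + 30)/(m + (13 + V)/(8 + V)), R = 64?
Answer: 22844/1215 ≈ 18.802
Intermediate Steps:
E(V, m) = (30 + V)/(m + (13 + V)/(8 + V))
w(18) - E(48, R) = 20 - (240 + 48**2 + 38*48)/(13 + 48 + 8*64 + 48*64) = 20 - (240 + 2304 + 1824)/(13 + 48 + 512 + 3072) = 20 - 4368/3645 = 20 - 1*1456/1215 = 20 - 1456/1215 = 22844/1215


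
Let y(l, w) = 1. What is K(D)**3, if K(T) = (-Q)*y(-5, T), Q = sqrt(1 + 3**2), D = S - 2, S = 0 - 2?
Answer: -10*sqrt(10) ≈ -31.623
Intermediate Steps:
S = -2
D = -4 (D = -2 - 2 = -4)
Q = sqrt(10) (Q = sqrt(1 + 9) = sqrt(10) ≈ 3.1623)
K(T) = -sqrt(10) (K(T) = -sqrt(10)*1 = -sqrt(10))
K(D)**3 = (-sqrt(10))**3 = -10*sqrt(10)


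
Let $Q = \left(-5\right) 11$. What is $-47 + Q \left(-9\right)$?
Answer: $448$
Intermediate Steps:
$Q = -55$
$-47 + Q \left(-9\right) = -47 - -495 = -47 + 495 = 448$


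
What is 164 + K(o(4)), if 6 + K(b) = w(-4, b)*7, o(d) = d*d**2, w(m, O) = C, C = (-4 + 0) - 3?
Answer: 109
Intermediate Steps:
C = -7 (C = -4 - 3 = -7)
w(m, O) = -7
o(d) = d**3
K(b) = -55 (K(b) = -6 - 7*7 = -6 - 49 = -55)
164 + K(o(4)) = 164 - 55 = 109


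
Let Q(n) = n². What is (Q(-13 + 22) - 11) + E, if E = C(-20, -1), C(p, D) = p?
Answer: 50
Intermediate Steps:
E = -20
(Q(-13 + 22) - 11) + E = ((-13 + 22)² - 11) - 20 = (9² - 11) - 20 = (81 - 11) - 20 = 70 - 20 = 50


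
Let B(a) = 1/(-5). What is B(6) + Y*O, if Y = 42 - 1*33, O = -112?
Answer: -5041/5 ≈ -1008.2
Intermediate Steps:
B(a) = -⅕
Y = 9 (Y = 42 - 33 = 9)
B(6) + Y*O = -⅕ + 9*(-112) = -⅕ - 1008 = -5041/5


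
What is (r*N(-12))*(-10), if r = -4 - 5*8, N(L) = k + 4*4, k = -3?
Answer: 5720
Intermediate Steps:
N(L) = 13 (N(L) = -3 + 4*4 = -3 + 16 = 13)
r = -44 (r = -4 - 40 = -44)
(r*N(-12))*(-10) = -44*13*(-10) = -572*(-10) = 5720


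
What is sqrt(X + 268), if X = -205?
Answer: 3*sqrt(7) ≈ 7.9373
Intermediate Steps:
sqrt(X + 268) = sqrt(-205 + 268) = sqrt(63) = 3*sqrt(7)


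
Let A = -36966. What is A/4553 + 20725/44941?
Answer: -1566928081/204616373 ≈ -7.6579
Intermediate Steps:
A/4553 + 20725/44941 = -36966/4553 + 20725/44941 = -1566928081/204616373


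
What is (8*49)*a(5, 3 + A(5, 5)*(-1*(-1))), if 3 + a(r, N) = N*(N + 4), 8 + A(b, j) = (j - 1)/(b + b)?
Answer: -2352/25 ≈ -94.080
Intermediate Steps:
A(b, j) = -8 + (-1 + j)/(2*b) (A(b, j) = -8 + (j - 1)/(b + b) = -8 + (-1 + j)/((2*b)) = -8 + (-1 + j)*(1/(2*b)) = -8 + (-1 + j)/(2*b))
a(r, N) = -3 + N*(4 + N) (a(r, N) = -3 + N*(N + 4) = -3 + N*(4 + N))
(8*49)*a(5, 3 + A(5, 5)*(-1*(-1))) = (8*49)*(-3 + (3 + ((½)*(-1 + 5 - 16*5)/5)*(-1*(-1)))² + 4*(3 + ((½)*(-1 + 5 - 16*5)/5)*(-1*(-1)))) = 392*(-3 + (3 + ((½)*(⅕)*(-1 + 5 - 80))*1)² + 4*(3 + ((½)*(⅕)*(-1 + 5 - 80))*1)) = 392*(-3 + (3 + ((½)*(⅕)*(-76))*1)² + 4*(3 + ((½)*(⅕)*(-76))*1)) = 392*(-3 + (3 - 38/5*1)² + 4*(3 - 38/5*1)) = 392*(-3 + (3 - 38/5)² + 4*(3 - 38/5)) = 392*(-3 + (-23/5)² + 4*(-23/5)) = 392*(-3 + 529/25 - 92/5) = 392*(-6/25) = -2352/25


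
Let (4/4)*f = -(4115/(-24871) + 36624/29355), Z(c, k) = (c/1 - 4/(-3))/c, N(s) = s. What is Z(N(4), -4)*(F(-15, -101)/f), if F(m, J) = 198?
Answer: -1127153720/4620349 ≈ -243.95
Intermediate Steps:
Z(c, k) = (4/3 + c)/c (Z(c, k) = (c*1 - 4*(-⅓))/c = (c + 4/3)/c = (4/3 + c)/c)
f = -13861047/12808565 (f = -(4115/(-24871) + 36624/29355) = -(4115*(-1/24871) + 36624*(1/29355)) = -(-4115/24871 + 12208/9785) = -1*13861047/12808565 = -13861047/12808565 ≈ -1.0822)
Z(N(4), -4)*(F(-15, -101)/f) = ((4/3 + 4)/4)*(198/(-13861047/12808565)) = ((¼)*(16/3))*(198*(-12808565/13861047)) = (4/3)*(-845365290/4620349) = -1127153720/4620349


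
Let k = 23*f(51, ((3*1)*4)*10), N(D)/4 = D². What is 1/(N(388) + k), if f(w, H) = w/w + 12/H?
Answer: 10/6022013 ≈ 1.6606e-6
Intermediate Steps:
N(D) = 4*D²
f(w, H) = 1 + 12/H
k = 253/10 (k = 23*((12 + ((3*1)*4)*10)/((((3*1)*4)*10))) = 23*((12 + (3*4)*10)/(((3*4)*10))) = 23*((12 + 12*10)/((12*10))) = 23*((12 + 120)/120) = 23*((1/120)*132) = 23*(11/10) = 253/10 ≈ 25.300)
1/(N(388) + k) = 1/(4*388² + 253/10) = 1/(4*150544 + 253/10) = 1/(602176 + 253/10) = 1/(6022013/10) = 10/6022013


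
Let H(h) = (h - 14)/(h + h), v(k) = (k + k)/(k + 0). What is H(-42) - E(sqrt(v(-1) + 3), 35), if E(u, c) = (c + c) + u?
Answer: -208/3 - sqrt(5) ≈ -71.569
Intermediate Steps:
v(k) = 2 (v(k) = (2*k)/k = 2)
H(h) = (-14 + h)/(2*h) (H(h) = (-14 + h)/((2*h)) = (-14 + h)*(1/(2*h)) = (-14 + h)/(2*h))
E(u, c) = u + 2*c (E(u, c) = 2*c + u = u + 2*c)
H(-42) - E(sqrt(v(-1) + 3), 35) = (1/2)*(-14 - 42)/(-42) - (sqrt(2 + 3) + 2*35) = (1/2)*(-1/42)*(-56) - (sqrt(5) + 70) = 2/3 - (70 + sqrt(5)) = 2/3 + (-70 - sqrt(5)) = -208/3 - sqrt(5)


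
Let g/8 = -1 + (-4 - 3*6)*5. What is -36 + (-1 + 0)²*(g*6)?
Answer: -5364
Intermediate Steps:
g = -888 (g = 8*(-1 + (-4 - 3*6)*5) = 8*(-1 + (-4 - 18)*5) = 8*(-1 - 22*5) = 8*(-1 - 110) = 8*(-111) = -888)
-36 + (-1 + 0)²*(g*6) = -36 + (-1 + 0)²*(-888*6) = -36 + (-1)²*(-5328) = -36 + 1*(-5328) = -36 - 5328 = -5364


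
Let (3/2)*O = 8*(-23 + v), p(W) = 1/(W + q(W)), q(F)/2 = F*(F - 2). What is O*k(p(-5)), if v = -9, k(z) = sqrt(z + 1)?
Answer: -512*sqrt(4290)/195 ≈ -171.97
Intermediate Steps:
q(F) = 2*F*(-2 + F) (q(F) = 2*(F*(F - 2)) = 2*(F*(-2 + F)) = 2*F*(-2 + F))
p(W) = 1/(W + 2*W*(-2 + W))
k(z) = sqrt(1 + z)
O = -512/3 (O = 2*(8*(-23 - 9))/3 = 2*(8*(-32))/3 = (2/3)*(-256) = -512/3 ≈ -170.67)
O*k(p(-5)) = -512*sqrt(1 + 1/((-5)*(-3 + 2*(-5))))/3 = -512*sqrt(1 - 1/(5*(-3 - 10)))/3 = -512*sqrt(1 - 1/5/(-13))/3 = -512*sqrt(1 - 1/5*(-1/13))/3 = -512*sqrt(1 + 1/65)/3 = -512*sqrt(4290)/195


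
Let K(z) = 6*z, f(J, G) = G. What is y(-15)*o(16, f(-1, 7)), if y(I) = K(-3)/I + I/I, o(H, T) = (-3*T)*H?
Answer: -3696/5 ≈ -739.20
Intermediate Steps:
o(H, T) = -3*H*T
y(I) = 1 - 18/I (y(I) = (6*(-3))/I + I/I = -18/I + 1 = 1 - 18/I)
y(-15)*o(16, f(-1, 7)) = ((-18 - 15)/(-15))*(-3*16*7) = -1/15*(-33)*(-336) = (11/5)*(-336) = -3696/5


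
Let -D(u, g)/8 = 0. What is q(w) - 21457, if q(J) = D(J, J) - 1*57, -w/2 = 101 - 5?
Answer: -21514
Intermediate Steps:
D(u, g) = 0 (D(u, g) = -8*0 = 0)
w = -192 (w = -2*(101 - 5) = -2*96 = -192)
q(J) = -57 (q(J) = 0 - 1*57 = 0 - 57 = -57)
q(w) - 21457 = -57 - 21457 = -21514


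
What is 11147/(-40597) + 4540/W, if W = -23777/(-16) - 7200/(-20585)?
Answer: 11049457708857/3974971990553 ≈ 2.7798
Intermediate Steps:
W = 97912949/65872 (W = -23777*(-1/16) - 7200*(-1/20585) = 23777/16 + 1440/4117 = 97912949/65872 ≈ 1486.4)
11147/(-40597) + 4540/W = 11147/(-40597) + 4540/(97912949/65872) = 11147*(-1/40597) + 4540*(65872/97912949) = -11147/40597 + 299058880/97912949 = 11049457708857/3974971990553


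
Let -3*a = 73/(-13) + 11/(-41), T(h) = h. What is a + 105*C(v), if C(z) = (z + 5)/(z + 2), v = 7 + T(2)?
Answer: 2385026/17589 ≈ 135.60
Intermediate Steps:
a = 3136/1599 (a = -(73/(-13) + 11/(-41))/3 = -(73*(-1/13) + 11*(-1/41))/3 = -(-73/13 - 11/41)/3 = -⅓*(-3136/533) = 3136/1599 ≈ 1.9612)
v = 9 (v = 7 + 2 = 9)
C(z) = (5 + z)/(2 + z)
a + 105*C(v) = 3136/1599 + 105*((5 + 9)/(2 + 9)) = 3136/1599 + 105*(14/11) = 3136/1599 + 1470/11 = 2385026/17589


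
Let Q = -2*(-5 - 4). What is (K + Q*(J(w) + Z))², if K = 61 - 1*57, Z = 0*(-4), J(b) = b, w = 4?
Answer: 5776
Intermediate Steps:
Z = 0
K = 4 (K = 61 - 57 = 4)
Q = 18 (Q = -2*(-9) = 18)
(K + Q*(J(w) + Z))² = (4 + 18*(4 + 0))² = (4 + 18*4)² = (4 + 72)² = 76² = 5776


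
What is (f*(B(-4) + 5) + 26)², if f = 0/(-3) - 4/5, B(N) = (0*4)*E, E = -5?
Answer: 484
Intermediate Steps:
B(N) = 0 (B(N) = (0*4)*(-5) = 0*(-5) = 0)
f = -⅘ (f = 0*(-⅓) - 4*⅕ = 0 - ⅘ = -⅘ ≈ -0.80000)
(f*(B(-4) + 5) + 26)² = (-4*(0 + 5)/5 + 26)² = (-⅘*5 + 26)² = (-4 + 26)² = 22² = 484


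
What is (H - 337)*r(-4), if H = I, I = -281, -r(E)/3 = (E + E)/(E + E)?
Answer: 1854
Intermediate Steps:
r(E) = -3 (r(E) = -3*(E + E)/(E + E) = -3*2*E/(2*E) = -3*2*E*1/(2*E) = -3*1 = -3)
H = -281
(H - 337)*r(-4) = (-281 - 337)*(-3) = -618*(-3) = 1854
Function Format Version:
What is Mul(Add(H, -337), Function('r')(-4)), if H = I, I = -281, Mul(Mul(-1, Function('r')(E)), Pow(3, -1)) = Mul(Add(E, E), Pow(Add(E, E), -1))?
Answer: 1854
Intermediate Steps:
Function('r')(E) = -3 (Function('r')(E) = Mul(-3, Mul(Add(E, E), Pow(Add(E, E), -1))) = Mul(-3, Mul(Mul(2, E), Pow(Mul(2, E), -1))) = Mul(-3, Mul(Mul(2, E), Mul(Rational(1, 2), Pow(E, -1)))) = Mul(-3, 1) = -3)
H = -281
Mul(Add(H, -337), Function('r')(-4)) = Mul(Add(-281, -337), -3) = Mul(-618, -3) = 1854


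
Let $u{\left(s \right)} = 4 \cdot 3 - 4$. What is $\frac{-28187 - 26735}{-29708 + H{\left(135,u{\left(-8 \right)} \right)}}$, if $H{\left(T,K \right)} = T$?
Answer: $\frac{54922}{29573} \approx 1.8572$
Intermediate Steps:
$u{\left(s \right)} = 8$ ($u{\left(s \right)} = 12 - 4 = 8$)
$\frac{-28187 - 26735}{-29708 + H{\left(135,u{\left(-8 \right)} \right)}} = \frac{-28187 - 26735}{-29708 + 135} = - \frac{54922}{-29573} = \left(-54922\right) \left(- \frac{1}{29573}\right) = \frac{54922}{29573}$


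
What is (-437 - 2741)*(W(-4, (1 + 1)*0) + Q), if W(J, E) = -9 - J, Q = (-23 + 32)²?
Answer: -241528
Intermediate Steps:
Q = 81 (Q = 9² = 81)
(-437 - 2741)*(W(-4, (1 + 1)*0) + Q) = (-437 - 2741)*((-9 - 1*(-4)) + 81) = -3178*((-9 + 4) + 81) = -3178*(-5 + 81) = -3178*76 = -241528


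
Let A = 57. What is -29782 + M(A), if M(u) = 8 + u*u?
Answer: -26525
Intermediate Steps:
M(u) = 8 + u²
-29782 + M(A) = -29782 + (8 + 57²) = -29782 + (8 + 3249) = -29782 + 3257 = -26525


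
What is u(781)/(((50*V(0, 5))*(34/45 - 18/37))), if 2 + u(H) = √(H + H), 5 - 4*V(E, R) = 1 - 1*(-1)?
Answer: -111/560 + 111*√1562/1120 ≈ 3.7187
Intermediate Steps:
V(E, R) = ¾ (V(E, R) = 5/4 - (1 - 1*(-1))/4 = 5/4 - (1 + 1)/4 = 5/4 - ¼*2 = 5/4 - ½ = ¾)
u(H) = -2 + √2*√H (u(H) = -2 + √(H + H) = -2 + √(2*H) = -2 + √2*√H)
u(781)/(((50*V(0, 5))*(34/45 - 18/37))) = (-2 + √2*√781)/(((50*(¾))*(34/45 - 18/37))) = (-2 + √1562)/((75*(34*(1/45) - 18*1/37)/2)) = (-2 + √1562)/((75*(34/45 - 18/37)/2)) = (-2 + √1562)/(((75/2)*(448/1665))) = (-2 + √1562)/(1120/111) = (-2 + √1562)*(111/1120) = -111/560 + 111*√1562/1120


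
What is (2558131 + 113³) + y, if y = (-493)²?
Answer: 4244077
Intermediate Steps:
y = 243049
(2558131 + 113³) + y = (2558131 + 113³) + 243049 = (2558131 + 1442897) + 243049 = 4001028 + 243049 = 4244077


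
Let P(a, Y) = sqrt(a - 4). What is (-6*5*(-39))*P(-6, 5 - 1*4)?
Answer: 1170*I*sqrt(10) ≈ 3699.9*I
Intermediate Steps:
P(a, Y) = sqrt(-4 + a)
(-6*5*(-39))*P(-6, 5 - 1*4) = (-6*5*(-39))*sqrt(-4 - 6) = (-30*(-39))*sqrt(-10) = 1170*(I*sqrt(10)) = 1170*I*sqrt(10)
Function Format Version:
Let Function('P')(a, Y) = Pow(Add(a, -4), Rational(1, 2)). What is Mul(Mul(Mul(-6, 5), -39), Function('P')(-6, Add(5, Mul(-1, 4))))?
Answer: Mul(1170, I, Pow(10, Rational(1, 2))) ≈ Mul(3699.9, I)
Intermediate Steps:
Function('P')(a, Y) = Pow(Add(-4, a), Rational(1, 2))
Mul(Mul(Mul(-6, 5), -39), Function('P')(-6, Add(5, Mul(-1, 4)))) = Mul(Mul(Mul(-6, 5), -39), Pow(Add(-4, -6), Rational(1, 2))) = Mul(Mul(-30, -39), Pow(-10, Rational(1, 2))) = Mul(1170, Mul(I, Pow(10, Rational(1, 2)))) = Mul(1170, I, Pow(10, Rational(1, 2)))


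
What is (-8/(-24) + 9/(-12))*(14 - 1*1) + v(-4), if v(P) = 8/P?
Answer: -89/12 ≈ -7.4167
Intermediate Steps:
(-8/(-24) + 9/(-12))*(14 - 1*1) + v(-4) = (-8/(-24) + 9/(-12))*(14 - 1*1) + 8/(-4) = (-8*(-1/24) + 9*(-1/12))*(14 - 1) + 8*(-¼) = (⅓ - ¾)*13 - 2 = -5/12*13 - 2 = -65/12 - 2 = -89/12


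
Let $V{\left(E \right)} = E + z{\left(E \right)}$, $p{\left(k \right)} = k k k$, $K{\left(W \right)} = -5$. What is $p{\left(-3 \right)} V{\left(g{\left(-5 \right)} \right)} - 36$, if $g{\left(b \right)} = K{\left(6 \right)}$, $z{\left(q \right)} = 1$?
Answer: $72$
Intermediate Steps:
$p{\left(k \right)} = k^{3}$ ($p{\left(k \right)} = k^{2} k = k^{3}$)
$g{\left(b \right)} = -5$
$V{\left(E \right)} = 1 + E$ ($V{\left(E \right)} = E + 1 = 1 + E$)
$p{\left(-3 \right)} V{\left(g{\left(-5 \right)} \right)} - 36 = \left(-3\right)^{3} \left(1 - 5\right) - 36 = \left(-27\right) \left(-4\right) - 36 = 108 - 36 = 72$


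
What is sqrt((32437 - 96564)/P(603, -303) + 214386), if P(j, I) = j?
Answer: sqrt(8657112277)/201 ≈ 462.90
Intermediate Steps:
sqrt((32437 - 96564)/P(603, -303) + 214386) = sqrt((32437 - 96564)/603 + 214386) = sqrt(-64127*1/603 + 214386) = sqrt(-64127/603 + 214386) = sqrt(129210631/603) = sqrt(8657112277)/201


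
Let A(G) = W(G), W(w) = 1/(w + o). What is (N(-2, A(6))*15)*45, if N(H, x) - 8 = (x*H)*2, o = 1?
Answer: 35100/7 ≈ 5014.3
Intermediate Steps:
W(w) = 1/(1 + w) (W(w) = 1/(w + 1) = 1/(1 + w))
A(G) = 1/(1 + G)
N(H, x) = 8 + 2*H*x (N(H, x) = 8 + (x*H)*2 = 8 + (H*x)*2 = 8 + 2*H*x)
(N(-2, A(6))*15)*45 = ((8 + 2*(-2)/(1 + 6))*15)*45 = ((8 + 2*(-2)/7)*15)*45 = ((8 + 2*(-2)*(⅐))*15)*45 = ((8 - 4/7)*15)*45 = ((52/7)*15)*45 = (780/7)*45 = 35100/7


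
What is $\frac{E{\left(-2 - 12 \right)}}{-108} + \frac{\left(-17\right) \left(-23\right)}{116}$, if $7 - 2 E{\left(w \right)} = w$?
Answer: $\frac{6835}{2088} \approx 3.2735$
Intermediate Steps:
$E{\left(w \right)} = \frac{7}{2} - \frac{w}{2}$
$\frac{E{\left(-2 - 12 \right)}}{-108} + \frac{\left(-17\right) \left(-23\right)}{116} = \frac{\frac{7}{2} - \frac{-2 - 12}{2}}{-108} + \frac{\left(-17\right) \left(-23\right)}{116} = \left(\frac{7}{2} - \frac{-2 - 12}{2}\right) \left(- \frac{1}{108}\right) + 391 \cdot \frac{1}{116} = \left(\frac{7}{2} - -7\right) \left(- \frac{1}{108}\right) + \frac{391}{116} = \left(\frac{7}{2} + 7\right) \left(- \frac{1}{108}\right) + \frac{391}{116} = \frac{21}{2} \left(- \frac{1}{108}\right) + \frac{391}{116} = - \frac{7}{72} + \frac{391}{116} = \frac{6835}{2088}$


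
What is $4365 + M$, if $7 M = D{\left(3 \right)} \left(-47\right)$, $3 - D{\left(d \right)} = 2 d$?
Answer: $\frac{30696}{7} \approx 4385.1$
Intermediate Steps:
$D{\left(d \right)} = 3 - 2 d$
$M = \frac{141}{7}$ ($M = \frac{\left(3 - 6\right) \left(-47\right)}{7} = \frac{\left(-3\right) \left(-47\right)}{7} = \frac{1}{7} \cdot 141 = \frac{141}{7} \approx 20.143$)
$4365 + M = 4365 + \frac{141}{7} = \frac{30696}{7}$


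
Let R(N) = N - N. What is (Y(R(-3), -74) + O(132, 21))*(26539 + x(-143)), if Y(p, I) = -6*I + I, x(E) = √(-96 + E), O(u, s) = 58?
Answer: 11358692 + 428*I*√239 ≈ 1.1359e+7 + 6616.7*I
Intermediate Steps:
R(N) = 0
Y(p, I) = -5*I
(Y(R(-3), -74) + O(132, 21))*(26539 + x(-143)) = (-5*(-74) + 58)*(26539 + √(-96 - 143)) = (370 + 58)*(26539 + √(-239)) = 428*(26539 + I*√239) = 11358692 + 428*I*√239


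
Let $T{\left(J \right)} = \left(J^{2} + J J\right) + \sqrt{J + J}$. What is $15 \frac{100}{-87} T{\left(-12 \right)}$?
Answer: $- \frac{144000}{29} - \frac{1000 i \sqrt{6}}{29} \approx -4965.5 - 84.465 i$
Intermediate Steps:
$T{\left(J \right)} = 2 J^{2} + \sqrt{2} \sqrt{J}$ ($T{\left(J \right)} = \left(J^{2} + J^{2}\right) + \sqrt{2 J} = 2 J^{2} + \sqrt{2} \sqrt{J}$)
$15 \frac{100}{-87} T{\left(-12 \right)} = 15 \frac{100}{-87} \left(2 \left(-12\right)^{2} + \sqrt{2} \sqrt{-12}\right) = 15 \cdot 100 \left(- \frac{1}{87}\right) \left(2 \cdot 144 + \sqrt{2} \cdot 2 i \sqrt{3}\right) = 15 \left(- \frac{100}{87}\right) \left(288 + 2 i \sqrt{6}\right) = - \frac{500 \left(288 + 2 i \sqrt{6}\right)}{29} = - \frac{144000}{29} - \frac{1000 i \sqrt{6}}{29}$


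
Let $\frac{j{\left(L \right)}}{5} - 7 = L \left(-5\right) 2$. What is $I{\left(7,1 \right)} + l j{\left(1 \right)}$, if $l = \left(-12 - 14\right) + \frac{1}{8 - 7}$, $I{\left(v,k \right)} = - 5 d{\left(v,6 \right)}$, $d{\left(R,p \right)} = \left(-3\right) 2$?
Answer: $405$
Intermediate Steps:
$d{\left(R,p \right)} = -6$
$I{\left(v,k \right)} = 30$ ($I{\left(v,k \right)} = \left(-5\right) \left(-6\right) = 30$)
$j{\left(L \right)} = 35 - 50 L$ ($j{\left(L \right)} = 35 + 5 L \left(-5\right) 2 = 35 + 5 - 5 L 2 = 35 + 5 \left(- 10 L\right) = 35 - 50 L$)
$l = -25$ ($l = -26 + 1^{-1} = -26 + 1 = -25$)
$I{\left(7,1 \right)} + l j{\left(1 \right)} = 30 - 25 \left(35 - 50\right) = 30 - -375 = 30 + 375 = 405$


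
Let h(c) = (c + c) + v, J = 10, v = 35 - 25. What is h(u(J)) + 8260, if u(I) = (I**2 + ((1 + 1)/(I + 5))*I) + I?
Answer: 25478/3 ≈ 8492.7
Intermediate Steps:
v = 10
u(I) = I + I**2 + 2*I/(5 + I) (u(I) = (I**2 + (2/(5 + I))*I) + I = (I**2 + 2*I/(5 + I)) + I = I + I**2 + 2*I/(5 + I))
h(c) = 10 + 2*c (h(c) = (c + c) + 10 = 2*c + 10 = 10 + 2*c)
h(u(J)) + 8260 = (10 + 2*(10*(7 + 10**2 + 6*10)/(5 + 10))) + 8260 = (10 + 2*(10*(7 + 100 + 60)/15)) + 8260 = (10 + 2*(10*(1/15)*167)) + 8260 = (10 + 2*(334/3)) + 8260 = (10 + 668/3) + 8260 = 698/3 + 8260 = 25478/3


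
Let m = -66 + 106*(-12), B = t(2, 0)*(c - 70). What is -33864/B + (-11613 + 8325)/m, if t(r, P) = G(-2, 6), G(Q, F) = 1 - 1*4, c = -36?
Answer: -1229568/11819 ≈ -104.03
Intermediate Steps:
G(Q, F) = -3 (G(Q, F) = 1 - 4 = -3)
t(r, P) = -3
B = 318 (B = -3*(-36 - 70) = -3*(-106) = 318)
m = -1338 (m = -66 - 1272 = -1338)
-33864/B + (-11613 + 8325)/m = -33864/318 + (-11613 + 8325)/(-1338) = -33864*1/318 - 3288*(-1/1338) = -5644/53 + 548/223 = -1229568/11819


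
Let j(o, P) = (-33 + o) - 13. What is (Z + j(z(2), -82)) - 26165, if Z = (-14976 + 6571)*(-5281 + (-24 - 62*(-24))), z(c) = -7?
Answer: 32055667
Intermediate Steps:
j(o, P) = -46 + o
Z = 32081885 (Z = -8405*(-5281 + (-24 + 1488)) = -8405*(-5281 + 1464) = -8405*(-3817) = 32081885)
(Z + j(z(2), -82)) - 26165 = (32081885 + (-46 - 7)) - 26165 = (32081885 - 53) - 26165 = 32081832 - 26165 = 32055667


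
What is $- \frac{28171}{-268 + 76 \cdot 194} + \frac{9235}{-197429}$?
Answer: $- \frac{517768929}{259816564} \approx -1.9928$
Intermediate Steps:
$- \frac{28171}{-268 + 76 \cdot 194} + \frac{9235}{-197429} = - \frac{28171}{-268 + 14744} + 9235 \left(- \frac{1}{197429}\right) = - \frac{28171}{14476} - \frac{9235}{197429} = \left(-28171\right) \frac{1}{14476} - \frac{9235}{197429} = - \frac{2561}{1316} - \frac{9235}{197429} = - \frac{517768929}{259816564}$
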